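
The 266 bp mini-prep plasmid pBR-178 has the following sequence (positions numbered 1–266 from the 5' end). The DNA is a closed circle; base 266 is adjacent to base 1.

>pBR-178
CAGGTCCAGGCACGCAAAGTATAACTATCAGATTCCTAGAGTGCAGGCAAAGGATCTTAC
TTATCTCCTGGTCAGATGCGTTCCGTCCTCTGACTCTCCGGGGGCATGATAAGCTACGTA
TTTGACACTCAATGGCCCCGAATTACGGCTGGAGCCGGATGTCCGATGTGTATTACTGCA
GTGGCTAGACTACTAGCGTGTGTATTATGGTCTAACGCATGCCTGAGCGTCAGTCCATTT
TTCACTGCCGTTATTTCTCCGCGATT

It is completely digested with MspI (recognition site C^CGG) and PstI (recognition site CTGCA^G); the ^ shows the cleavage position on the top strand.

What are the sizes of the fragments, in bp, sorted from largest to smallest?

MspI sites (CCGG) start at positions 98, 155.
MspI cuts after the first base of each site, so after positions 98, 155.
The PstI site (CTGCAG) starts at position 176.
PstI cuts after base 5 of each site (before the last base), so after position 180.
Combined cut positions: 98, 155, 180.
Circular molecule, 3 cuts → 3 fragments:
  99–155 → 57 bp
  156–180 → 25 bp
  181–266 then 1–98 → 86 + 98 = 184 bp
Sorted largest to smallest: 184, 57, 25 bp.

184, 57, 25 bp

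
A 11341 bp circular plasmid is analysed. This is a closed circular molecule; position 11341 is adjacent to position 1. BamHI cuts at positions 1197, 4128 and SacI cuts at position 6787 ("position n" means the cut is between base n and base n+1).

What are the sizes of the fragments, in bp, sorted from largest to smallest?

Combined cut positions (sorted): 1197, 4128, 6787.
Circular molecule, 3 cuts → 3 fragments:
  4128 − 1197 = 2931 bp
  6787 − 4128 = 2659 bp
  wrap: 11341 − 6787 + 1197 = 5751 bp
Sorted largest to smallest: 5751, 2931, 2659 bp.

5751, 2931, 2659 bp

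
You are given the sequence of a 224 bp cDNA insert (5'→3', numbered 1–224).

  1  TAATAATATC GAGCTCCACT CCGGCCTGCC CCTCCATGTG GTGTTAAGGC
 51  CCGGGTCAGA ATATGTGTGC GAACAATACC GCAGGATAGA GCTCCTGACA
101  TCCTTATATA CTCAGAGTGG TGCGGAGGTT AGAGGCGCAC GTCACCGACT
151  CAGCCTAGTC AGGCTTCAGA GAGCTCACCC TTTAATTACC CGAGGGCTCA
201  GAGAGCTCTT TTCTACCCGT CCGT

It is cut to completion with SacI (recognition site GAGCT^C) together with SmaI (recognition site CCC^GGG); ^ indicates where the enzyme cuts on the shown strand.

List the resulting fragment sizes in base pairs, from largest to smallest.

SacI sites (GAGCTC) start at positions 11, 89, 171, 203.
SacI cuts after base 5 of each site (before the last base), so after positions 15, 93, 175, 207.
The SmaI site (CCCGGG) starts at position 50.
SmaI cuts after base 3 of each site, so after position 52.
Combined cut positions: 15, 52, 93, 175, 207.
Linear molecule, 5 cuts → 6 fragments:
  1–15 → 15 bp
  16–52 → 37 bp
  53–93 → 41 bp
  94–175 → 82 bp
  176–207 → 32 bp
  208–224 → 17 bp
Sorted largest to smallest: 82, 41, 37, 32, 17, 15 bp.

82, 41, 37, 32, 17, 15 bp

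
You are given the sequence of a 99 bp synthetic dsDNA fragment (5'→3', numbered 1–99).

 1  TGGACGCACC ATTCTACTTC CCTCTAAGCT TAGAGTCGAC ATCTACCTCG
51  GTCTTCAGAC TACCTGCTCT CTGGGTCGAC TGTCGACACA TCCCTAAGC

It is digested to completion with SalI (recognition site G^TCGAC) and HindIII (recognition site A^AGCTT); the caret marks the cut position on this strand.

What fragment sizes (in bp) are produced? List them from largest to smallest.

SalI sites (GTCGAC) start at positions 35, 75, 82.
SalI cuts after the first base of each site, so after positions 35, 75, 82.
The HindIII site (AAGCTT) starts at position 26.
HindIII cuts after the first base of each site, so after position 26.
Combined cut positions: 26, 35, 75, 82.
Linear molecule, 4 cuts → 5 fragments:
  1–26 → 26 bp
  27–35 → 9 bp
  36–75 → 40 bp
  76–82 → 7 bp
  83–99 → 17 bp
Sorted largest to smallest: 40, 26, 17, 9, 7 bp.

40, 26, 17, 9, 7 bp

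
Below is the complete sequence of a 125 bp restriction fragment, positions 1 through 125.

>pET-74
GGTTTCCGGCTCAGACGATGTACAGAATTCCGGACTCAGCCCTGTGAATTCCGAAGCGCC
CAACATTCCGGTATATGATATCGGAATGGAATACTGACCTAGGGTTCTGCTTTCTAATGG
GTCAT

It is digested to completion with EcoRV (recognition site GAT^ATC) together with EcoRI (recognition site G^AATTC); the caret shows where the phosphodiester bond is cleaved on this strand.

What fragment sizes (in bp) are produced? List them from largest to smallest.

The EcoRV site (GATATC) starts at position 77.
EcoRV cuts after base 3 of each site, so after position 79.
EcoRI sites (GAATTC) start at positions 25, 46.
EcoRI cuts after the first base of each site, so after positions 25, 46.
Combined cut positions: 25, 46, 79.
Linear molecule, 3 cuts → 4 fragments:
  1–25 → 25 bp
  26–46 → 21 bp
  47–79 → 33 bp
  80–125 → 46 bp
Sorted largest to smallest: 46, 33, 25, 21 bp.

46, 33, 25, 21 bp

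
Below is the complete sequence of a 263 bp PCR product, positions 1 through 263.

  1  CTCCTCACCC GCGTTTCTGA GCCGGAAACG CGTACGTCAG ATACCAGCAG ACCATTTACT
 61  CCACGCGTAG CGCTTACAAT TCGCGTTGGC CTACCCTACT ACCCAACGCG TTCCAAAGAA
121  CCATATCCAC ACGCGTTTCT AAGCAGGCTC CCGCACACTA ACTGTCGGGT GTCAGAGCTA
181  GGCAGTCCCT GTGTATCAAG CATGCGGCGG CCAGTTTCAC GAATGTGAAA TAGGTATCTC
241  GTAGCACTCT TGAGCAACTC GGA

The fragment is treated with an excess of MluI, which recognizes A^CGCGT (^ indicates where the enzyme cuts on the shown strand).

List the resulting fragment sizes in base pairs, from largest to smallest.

132, 43, 35, 28, 25 bp

MluI sites (ACGCGT) start at positions 28, 63, 106, 131.
MluI cuts after the first base of each site, so after positions 28, 63, 106, 131.
Linear molecule, 4 cuts → 5 fragments:
  1–28 → 28 bp
  29–63 → 35 bp
  64–106 → 43 bp
  107–131 → 25 bp
  132–263 → 132 bp
Sorted largest to smallest: 132, 43, 35, 28, 25 bp.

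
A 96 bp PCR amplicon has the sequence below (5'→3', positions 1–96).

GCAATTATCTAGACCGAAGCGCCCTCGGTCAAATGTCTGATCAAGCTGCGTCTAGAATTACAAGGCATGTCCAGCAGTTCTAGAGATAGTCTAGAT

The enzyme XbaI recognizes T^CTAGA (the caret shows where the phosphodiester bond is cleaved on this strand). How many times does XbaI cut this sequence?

4

TCTAGA occurs starting at positions 8, 51, 79, 90.
XbaI cuts at 4 sites.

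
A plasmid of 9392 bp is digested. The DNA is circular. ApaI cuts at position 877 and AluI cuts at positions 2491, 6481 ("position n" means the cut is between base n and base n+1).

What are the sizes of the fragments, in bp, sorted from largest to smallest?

3990, 3788, 1614 bp

Combined cut positions (sorted): 877, 2491, 6481.
Circular molecule, 3 cuts → 3 fragments:
  2491 − 877 = 1614 bp
  6481 − 2491 = 3990 bp
  wrap: 9392 − 6481 + 877 = 3788 bp
Sorted largest to smallest: 3990, 3788, 1614 bp.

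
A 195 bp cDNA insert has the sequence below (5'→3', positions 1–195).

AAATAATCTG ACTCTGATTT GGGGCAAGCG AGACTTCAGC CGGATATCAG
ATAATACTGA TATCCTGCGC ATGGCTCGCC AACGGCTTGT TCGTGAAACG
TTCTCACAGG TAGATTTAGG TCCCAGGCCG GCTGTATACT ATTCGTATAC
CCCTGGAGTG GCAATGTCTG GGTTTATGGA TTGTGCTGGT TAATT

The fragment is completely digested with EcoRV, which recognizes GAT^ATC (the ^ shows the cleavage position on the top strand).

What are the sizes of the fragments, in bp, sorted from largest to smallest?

EcoRV sites (GATATC) start at positions 43, 59.
EcoRV cuts after base 3 of each site, so after positions 45, 61.
Linear molecule, 2 cuts → 3 fragments:
  1–45 → 45 bp
  46–61 → 16 bp
  62–195 → 134 bp
Sorted largest to smallest: 134, 45, 16 bp.

134, 45, 16 bp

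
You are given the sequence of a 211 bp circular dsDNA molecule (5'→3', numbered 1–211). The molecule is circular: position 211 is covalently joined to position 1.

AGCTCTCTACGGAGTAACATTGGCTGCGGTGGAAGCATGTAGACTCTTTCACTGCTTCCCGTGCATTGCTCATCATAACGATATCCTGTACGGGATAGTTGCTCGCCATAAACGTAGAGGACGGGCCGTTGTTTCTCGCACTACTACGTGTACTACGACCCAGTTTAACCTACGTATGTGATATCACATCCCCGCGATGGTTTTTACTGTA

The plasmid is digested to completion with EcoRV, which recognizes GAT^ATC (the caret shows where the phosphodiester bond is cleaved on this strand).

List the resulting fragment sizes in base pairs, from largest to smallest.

EcoRV sites (GATATC) start at positions 80, 180.
EcoRV cuts after base 3 of each site, so after positions 82, 182.
Circular molecule, 2 cuts → 2 fragments:
  83–182 → 100 bp
  183–211 then 1–82 → 29 + 82 = 111 bp
Sorted largest to smallest: 111, 100 bp.

111, 100 bp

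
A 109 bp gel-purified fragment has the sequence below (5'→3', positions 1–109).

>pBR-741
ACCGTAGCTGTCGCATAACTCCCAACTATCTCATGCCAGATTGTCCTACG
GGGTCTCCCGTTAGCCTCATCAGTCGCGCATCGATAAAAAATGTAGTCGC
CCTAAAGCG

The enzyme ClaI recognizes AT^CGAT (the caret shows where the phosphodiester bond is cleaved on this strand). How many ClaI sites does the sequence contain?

1

ATCGAT occurs starting at position 80.
ClaI cuts at 1 site.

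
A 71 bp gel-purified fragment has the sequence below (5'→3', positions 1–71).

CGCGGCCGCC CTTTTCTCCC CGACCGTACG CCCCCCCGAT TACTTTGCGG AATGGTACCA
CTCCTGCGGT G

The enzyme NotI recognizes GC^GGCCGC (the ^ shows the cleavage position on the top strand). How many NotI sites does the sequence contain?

GCGGCCGC occurs starting at position 2.
NotI cuts at 1 site.

1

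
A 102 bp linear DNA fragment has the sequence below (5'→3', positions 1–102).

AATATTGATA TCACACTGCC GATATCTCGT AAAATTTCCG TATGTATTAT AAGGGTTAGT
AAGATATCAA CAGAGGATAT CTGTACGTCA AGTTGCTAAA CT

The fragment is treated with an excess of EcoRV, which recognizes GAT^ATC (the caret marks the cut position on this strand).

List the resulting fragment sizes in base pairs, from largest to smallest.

42, 24, 14, 13, 9 bp

EcoRV sites (GATATC) start at positions 7, 21, 63, 76.
EcoRV cuts after base 3 of each site, so after positions 9, 23, 65, 78.
Linear molecule, 4 cuts → 5 fragments:
  1–9 → 9 bp
  10–23 → 14 bp
  24–65 → 42 bp
  66–78 → 13 bp
  79–102 → 24 bp
Sorted largest to smallest: 42, 24, 14, 13, 9 bp.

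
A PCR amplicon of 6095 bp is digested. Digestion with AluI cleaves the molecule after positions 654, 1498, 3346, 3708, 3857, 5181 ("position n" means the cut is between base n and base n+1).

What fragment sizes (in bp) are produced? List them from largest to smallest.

1848, 1324, 914, 844, 654, 362, 149 bp

Linear molecule, 6 cuts → 7 fragments:
  654 − 0 = 654 bp
  1498 − 654 = 844 bp
  3346 − 1498 = 1848 bp
  3708 − 3346 = 362 bp
  3857 − 3708 = 149 bp
  5181 − 3857 = 1324 bp
  6095 − 5181 = 914 bp
Sorted largest to smallest: 1848, 1324, 914, 844, 654, 362, 149 bp.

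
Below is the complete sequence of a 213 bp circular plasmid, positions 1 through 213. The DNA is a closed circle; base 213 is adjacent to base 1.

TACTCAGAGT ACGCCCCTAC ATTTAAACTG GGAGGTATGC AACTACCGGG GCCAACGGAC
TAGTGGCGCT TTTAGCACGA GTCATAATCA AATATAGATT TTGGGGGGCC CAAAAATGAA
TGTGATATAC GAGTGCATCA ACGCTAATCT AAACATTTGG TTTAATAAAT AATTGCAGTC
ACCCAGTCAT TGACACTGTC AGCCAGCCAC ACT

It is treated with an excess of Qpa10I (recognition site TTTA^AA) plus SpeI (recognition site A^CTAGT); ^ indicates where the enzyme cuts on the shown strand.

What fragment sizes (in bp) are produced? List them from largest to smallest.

179, 34 bp

The Qpa10I site (TTTAAA) starts at position 22.
Qpa10I cuts after base 4 of each site, so after position 25.
The SpeI site (ACTAGT) starts at position 59.
SpeI cuts after the first base of each site, so after position 59.
Combined cut positions: 25, 59.
Circular molecule, 2 cuts → 2 fragments:
  26–59 → 34 bp
  60–213 then 1–25 → 154 + 25 = 179 bp
Sorted largest to smallest: 179, 34 bp.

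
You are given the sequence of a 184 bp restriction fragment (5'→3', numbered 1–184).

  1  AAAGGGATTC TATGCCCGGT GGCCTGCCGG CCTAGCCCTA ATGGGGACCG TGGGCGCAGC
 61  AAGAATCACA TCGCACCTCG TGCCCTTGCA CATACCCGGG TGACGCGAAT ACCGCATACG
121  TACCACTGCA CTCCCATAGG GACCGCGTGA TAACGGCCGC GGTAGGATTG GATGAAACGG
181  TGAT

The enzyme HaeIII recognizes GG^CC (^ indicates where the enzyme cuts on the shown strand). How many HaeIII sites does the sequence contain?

GGCC occurs starting at positions 21, 29, 155.
HaeIII cuts at 3 sites.

3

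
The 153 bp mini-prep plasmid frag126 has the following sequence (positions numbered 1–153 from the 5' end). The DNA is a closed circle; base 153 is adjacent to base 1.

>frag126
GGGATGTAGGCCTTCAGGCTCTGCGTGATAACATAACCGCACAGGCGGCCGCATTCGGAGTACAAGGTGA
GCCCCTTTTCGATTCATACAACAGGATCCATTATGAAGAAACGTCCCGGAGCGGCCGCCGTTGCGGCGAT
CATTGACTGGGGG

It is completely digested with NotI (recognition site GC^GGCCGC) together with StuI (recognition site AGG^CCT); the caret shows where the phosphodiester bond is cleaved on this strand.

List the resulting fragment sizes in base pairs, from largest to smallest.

76, 41, 36 bp

NotI sites (GCGGCCGC) start at positions 45, 121.
NotI cuts after base 2 of each site, so after positions 46, 122.
The StuI site (AGGCCT) starts at position 8.
StuI cuts after base 3 of each site, so after position 10.
Combined cut positions: 10, 46, 122.
Circular molecule, 3 cuts → 3 fragments:
  11–46 → 36 bp
  47–122 → 76 bp
  123–153 then 1–10 → 31 + 10 = 41 bp
Sorted largest to smallest: 76, 41, 36 bp.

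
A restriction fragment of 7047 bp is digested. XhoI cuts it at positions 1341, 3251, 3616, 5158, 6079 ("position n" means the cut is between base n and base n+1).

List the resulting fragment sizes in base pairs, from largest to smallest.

Linear molecule, 5 cuts → 6 fragments:
  1341 − 0 = 1341 bp
  3251 − 1341 = 1910 bp
  3616 − 3251 = 365 bp
  5158 − 3616 = 1542 bp
  6079 − 5158 = 921 bp
  7047 − 6079 = 968 bp
Sorted largest to smallest: 1910, 1542, 1341, 968, 921, 365 bp.

1910, 1542, 1341, 968, 921, 365 bp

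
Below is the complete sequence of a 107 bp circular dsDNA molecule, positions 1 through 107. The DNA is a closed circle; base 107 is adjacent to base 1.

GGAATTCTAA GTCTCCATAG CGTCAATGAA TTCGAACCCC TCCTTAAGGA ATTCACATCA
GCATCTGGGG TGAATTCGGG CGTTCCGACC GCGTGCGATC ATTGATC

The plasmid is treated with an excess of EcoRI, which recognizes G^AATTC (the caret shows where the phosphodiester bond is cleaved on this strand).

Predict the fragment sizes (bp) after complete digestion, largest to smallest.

37, 26, 23, 21 bp

EcoRI sites (GAATTC) start at positions 2, 28, 49, 72.
EcoRI cuts after the first base of each site, so after positions 2, 28, 49, 72.
Circular molecule, 4 cuts → 4 fragments:
  3–28 → 26 bp
  29–49 → 21 bp
  50–72 → 23 bp
  73–107 then 1–2 → 35 + 2 = 37 bp
Sorted largest to smallest: 37, 26, 23, 21 bp.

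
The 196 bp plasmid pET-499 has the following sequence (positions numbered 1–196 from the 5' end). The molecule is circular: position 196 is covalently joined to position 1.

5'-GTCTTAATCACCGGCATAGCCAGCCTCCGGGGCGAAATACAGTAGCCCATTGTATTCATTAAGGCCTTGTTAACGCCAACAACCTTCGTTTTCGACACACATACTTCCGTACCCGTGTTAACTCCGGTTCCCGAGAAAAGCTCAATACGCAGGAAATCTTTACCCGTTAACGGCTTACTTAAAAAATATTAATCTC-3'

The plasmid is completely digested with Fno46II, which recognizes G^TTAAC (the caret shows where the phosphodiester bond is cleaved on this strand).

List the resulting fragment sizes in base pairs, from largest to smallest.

99, 49, 48 bp

Fno46II sites (GTTAAC) start at positions 69, 117, 166.
Fno46II cuts after the first base of each site, so after positions 69, 117, 166.
Circular molecule, 3 cuts → 3 fragments:
  70–117 → 48 bp
  118–166 → 49 bp
  167–196 then 1–69 → 30 + 69 = 99 bp
Sorted largest to smallest: 99, 49, 48 bp.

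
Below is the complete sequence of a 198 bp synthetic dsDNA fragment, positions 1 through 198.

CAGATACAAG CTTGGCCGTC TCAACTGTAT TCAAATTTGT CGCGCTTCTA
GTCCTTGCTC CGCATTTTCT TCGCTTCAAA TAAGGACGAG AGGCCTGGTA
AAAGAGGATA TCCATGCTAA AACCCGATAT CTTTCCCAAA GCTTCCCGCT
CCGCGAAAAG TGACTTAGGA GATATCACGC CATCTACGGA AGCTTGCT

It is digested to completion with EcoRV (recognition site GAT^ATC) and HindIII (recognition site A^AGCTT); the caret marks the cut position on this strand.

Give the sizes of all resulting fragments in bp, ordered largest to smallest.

101, 34, 19, 17, 11, 8, 8 bp

EcoRV sites (GATATC) start at positions 107, 126, 171.
EcoRV cuts after base 3 of each site, so after positions 109, 128, 173.
HindIII sites (AAGCTT) start at positions 8, 139, 190.
HindIII cuts after the first base of each site, so after positions 8, 139, 190.
Combined cut positions: 8, 109, 128, 139, 173, 190.
Linear molecule, 6 cuts → 7 fragments:
  1–8 → 8 bp
  9–109 → 101 bp
  110–128 → 19 bp
  129–139 → 11 bp
  140–173 → 34 bp
  174–190 → 17 bp
  191–198 → 8 bp
Sorted largest to smallest: 101, 34, 19, 17, 11, 8, 8 bp.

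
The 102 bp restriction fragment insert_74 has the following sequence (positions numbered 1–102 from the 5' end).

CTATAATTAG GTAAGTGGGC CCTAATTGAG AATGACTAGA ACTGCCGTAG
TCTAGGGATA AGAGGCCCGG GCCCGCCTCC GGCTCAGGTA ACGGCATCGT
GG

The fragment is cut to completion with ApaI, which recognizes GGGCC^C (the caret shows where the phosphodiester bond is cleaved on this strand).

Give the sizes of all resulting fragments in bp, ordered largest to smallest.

ApaI sites (GGGCCC) start at positions 17, 69.
ApaI cuts after base 5 of each site (before the last base), so after positions 21, 73.
Linear molecule, 2 cuts → 3 fragments:
  1–21 → 21 bp
  22–73 → 52 bp
  74–102 → 29 bp
Sorted largest to smallest: 52, 29, 21 bp.

52, 29, 21 bp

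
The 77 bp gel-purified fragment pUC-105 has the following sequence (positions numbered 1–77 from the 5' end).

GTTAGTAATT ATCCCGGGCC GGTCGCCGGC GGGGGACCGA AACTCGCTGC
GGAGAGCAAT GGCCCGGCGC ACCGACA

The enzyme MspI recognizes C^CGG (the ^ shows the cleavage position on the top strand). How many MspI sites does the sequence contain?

CCGG occurs starting at positions 14, 19, 26, 64.
MspI cuts at 4 sites.

4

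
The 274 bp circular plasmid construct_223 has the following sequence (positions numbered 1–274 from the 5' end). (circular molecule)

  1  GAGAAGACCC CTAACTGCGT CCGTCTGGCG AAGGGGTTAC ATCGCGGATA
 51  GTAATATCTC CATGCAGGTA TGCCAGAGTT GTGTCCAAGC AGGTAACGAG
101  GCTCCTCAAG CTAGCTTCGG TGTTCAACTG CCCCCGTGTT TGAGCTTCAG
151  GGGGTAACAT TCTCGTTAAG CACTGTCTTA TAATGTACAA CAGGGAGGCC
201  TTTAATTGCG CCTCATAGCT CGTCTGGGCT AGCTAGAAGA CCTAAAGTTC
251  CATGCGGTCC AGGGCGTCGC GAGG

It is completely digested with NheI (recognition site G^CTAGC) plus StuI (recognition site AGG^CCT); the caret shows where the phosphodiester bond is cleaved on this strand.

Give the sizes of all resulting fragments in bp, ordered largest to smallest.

NheI sites (GCTAGC) start at positions 110, 228.
NheI cuts after the first base of each site, so after positions 110, 228.
The StuI site (AGGCCT) starts at position 196.
StuI cuts after base 3 of each site, so after position 198.
Combined cut positions: 110, 198, 228.
Circular molecule, 3 cuts → 3 fragments:
  111–198 → 88 bp
  199–228 → 30 bp
  229–274 then 1–110 → 46 + 110 = 156 bp
Sorted largest to smallest: 156, 88, 30 bp.

156, 88, 30 bp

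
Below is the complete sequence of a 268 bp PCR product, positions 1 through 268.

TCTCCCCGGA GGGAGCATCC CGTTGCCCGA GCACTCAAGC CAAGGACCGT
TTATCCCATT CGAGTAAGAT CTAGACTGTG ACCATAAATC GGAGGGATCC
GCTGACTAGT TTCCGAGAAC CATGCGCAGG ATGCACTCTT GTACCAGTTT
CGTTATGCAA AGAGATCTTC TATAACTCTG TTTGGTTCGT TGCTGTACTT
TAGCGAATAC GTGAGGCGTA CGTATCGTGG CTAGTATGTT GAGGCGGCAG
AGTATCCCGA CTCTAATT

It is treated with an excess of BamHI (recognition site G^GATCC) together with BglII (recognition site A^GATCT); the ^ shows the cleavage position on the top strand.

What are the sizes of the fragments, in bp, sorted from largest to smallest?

The BamHI site (GGATCC) starts at position 95.
BamHI cuts after the first base of each site, so after position 95.
BglII sites (AGATCT) start at positions 67, 163.
BglII cuts after the first base of each site, so after positions 67, 163.
Combined cut positions: 67, 95, 163.
Linear molecule, 3 cuts → 4 fragments:
  1–67 → 67 bp
  68–95 → 28 bp
  96–163 → 68 bp
  164–268 → 105 bp
Sorted largest to smallest: 105, 68, 67, 28 bp.

105, 68, 67, 28 bp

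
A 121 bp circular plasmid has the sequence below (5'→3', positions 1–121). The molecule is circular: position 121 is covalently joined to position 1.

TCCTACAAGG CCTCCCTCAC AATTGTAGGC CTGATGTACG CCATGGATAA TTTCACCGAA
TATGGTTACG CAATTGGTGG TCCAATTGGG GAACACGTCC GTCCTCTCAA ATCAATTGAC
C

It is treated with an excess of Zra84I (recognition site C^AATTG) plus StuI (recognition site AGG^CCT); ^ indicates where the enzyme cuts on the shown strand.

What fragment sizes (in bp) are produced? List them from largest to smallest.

Zra84I sites (CAATTG) start at positions 20, 71, 83, 113.
Zra84I cuts after the first base of each site, so after positions 20, 71, 83, 113.
StuI sites (AGGCCT) start at positions 8, 27.
StuI cuts after base 3 of each site, so after positions 10, 29.
Combined cut positions: 10, 20, 29, 71, 83, 113.
Circular molecule, 6 cuts → 6 fragments:
  11–20 → 10 bp
  21–29 → 9 bp
  30–71 → 42 bp
  72–83 → 12 bp
  84–113 → 30 bp
  114–121 then 1–10 → 8 + 10 = 18 bp
Sorted largest to smallest: 42, 30, 18, 12, 10, 9 bp.

42, 30, 18, 12, 10, 9 bp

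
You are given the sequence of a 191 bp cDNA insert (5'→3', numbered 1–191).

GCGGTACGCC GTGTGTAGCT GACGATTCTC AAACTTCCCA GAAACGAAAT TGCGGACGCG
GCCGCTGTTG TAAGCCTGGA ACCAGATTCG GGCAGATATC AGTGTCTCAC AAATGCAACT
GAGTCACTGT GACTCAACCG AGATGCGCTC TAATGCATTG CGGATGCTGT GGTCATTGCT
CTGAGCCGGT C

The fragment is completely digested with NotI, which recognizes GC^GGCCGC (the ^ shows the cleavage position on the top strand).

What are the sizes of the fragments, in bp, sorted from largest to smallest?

132, 59 bp

The NotI site (GCGGCCGC) starts at position 58.
NotI cuts after base 2 of each site, so after position 59.
Linear molecule, 1 cut → 2 fragments:
  1–59 → 59 bp
  60–191 → 132 bp
Sorted largest to smallest: 132, 59 bp.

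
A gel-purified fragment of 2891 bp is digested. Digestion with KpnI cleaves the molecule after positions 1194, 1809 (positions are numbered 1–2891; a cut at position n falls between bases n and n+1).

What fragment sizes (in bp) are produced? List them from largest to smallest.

Linear molecule, 2 cuts → 3 fragments:
  1194 − 0 = 1194 bp
  1809 − 1194 = 615 bp
  2891 − 1809 = 1082 bp
Sorted largest to smallest: 1194, 1082, 615 bp.

1194, 1082, 615 bp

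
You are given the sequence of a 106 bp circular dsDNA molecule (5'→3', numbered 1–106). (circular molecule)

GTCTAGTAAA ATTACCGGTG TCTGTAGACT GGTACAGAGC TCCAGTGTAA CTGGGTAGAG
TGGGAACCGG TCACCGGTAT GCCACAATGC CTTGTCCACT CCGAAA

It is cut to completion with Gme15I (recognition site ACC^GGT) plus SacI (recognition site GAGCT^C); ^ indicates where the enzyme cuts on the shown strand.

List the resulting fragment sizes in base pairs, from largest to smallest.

47, 27, 25, 7 bp

Gme15I sites (ACCGGT) start at positions 14, 66, 73.
Gme15I cuts after base 3 of each site, so after positions 16, 68, 75.
The SacI site (GAGCTC) starts at position 37.
SacI cuts after base 5 of each site (before the last base), so after position 41.
Combined cut positions: 16, 41, 68, 75.
Circular molecule, 4 cuts → 4 fragments:
  17–41 → 25 bp
  42–68 → 27 bp
  69–75 → 7 bp
  76–106 then 1–16 → 31 + 16 = 47 bp
Sorted largest to smallest: 47, 27, 25, 7 bp.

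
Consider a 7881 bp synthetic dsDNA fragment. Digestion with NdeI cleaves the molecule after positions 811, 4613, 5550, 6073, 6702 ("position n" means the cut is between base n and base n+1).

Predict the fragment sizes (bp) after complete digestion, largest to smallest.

Linear molecule, 5 cuts → 6 fragments:
  811 − 0 = 811 bp
  4613 − 811 = 3802 bp
  5550 − 4613 = 937 bp
  6073 − 5550 = 523 bp
  6702 − 6073 = 629 bp
  7881 − 6702 = 1179 bp
Sorted largest to smallest: 3802, 1179, 937, 811, 629, 523 bp.

3802, 1179, 937, 811, 629, 523 bp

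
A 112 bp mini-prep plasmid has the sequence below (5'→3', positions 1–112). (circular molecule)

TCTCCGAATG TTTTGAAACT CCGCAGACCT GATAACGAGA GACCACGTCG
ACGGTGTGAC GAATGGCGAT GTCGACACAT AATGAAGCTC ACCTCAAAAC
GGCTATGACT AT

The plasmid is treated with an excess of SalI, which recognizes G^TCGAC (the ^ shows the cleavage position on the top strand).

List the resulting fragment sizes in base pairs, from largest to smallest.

SalI sites (GTCGAC) start at positions 47, 71.
SalI cuts after the first base of each site, so after positions 47, 71.
Circular molecule, 2 cuts → 2 fragments:
  48–71 → 24 bp
  72–112 then 1–47 → 41 + 47 = 88 bp
Sorted largest to smallest: 88, 24 bp.

88, 24 bp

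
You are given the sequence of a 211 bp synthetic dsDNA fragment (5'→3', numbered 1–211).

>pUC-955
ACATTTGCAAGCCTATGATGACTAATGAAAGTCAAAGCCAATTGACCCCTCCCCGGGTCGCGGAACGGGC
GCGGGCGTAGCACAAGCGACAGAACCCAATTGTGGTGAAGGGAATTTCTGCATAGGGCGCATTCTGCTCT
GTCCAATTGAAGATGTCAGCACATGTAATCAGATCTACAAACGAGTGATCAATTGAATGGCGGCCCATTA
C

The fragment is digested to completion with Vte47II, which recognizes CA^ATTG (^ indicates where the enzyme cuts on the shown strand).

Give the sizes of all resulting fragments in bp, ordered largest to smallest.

Vte47II sites (CAATTG) start at positions 39, 97, 144, 190.
Vte47II cuts after base 2 of each site, so after positions 40, 98, 145, 191.
Linear molecule, 4 cuts → 5 fragments:
  1–40 → 40 bp
  41–98 → 58 bp
  99–145 → 47 bp
  146–191 → 46 bp
  192–211 → 20 bp
Sorted largest to smallest: 58, 47, 46, 40, 20 bp.

58, 47, 46, 40, 20 bp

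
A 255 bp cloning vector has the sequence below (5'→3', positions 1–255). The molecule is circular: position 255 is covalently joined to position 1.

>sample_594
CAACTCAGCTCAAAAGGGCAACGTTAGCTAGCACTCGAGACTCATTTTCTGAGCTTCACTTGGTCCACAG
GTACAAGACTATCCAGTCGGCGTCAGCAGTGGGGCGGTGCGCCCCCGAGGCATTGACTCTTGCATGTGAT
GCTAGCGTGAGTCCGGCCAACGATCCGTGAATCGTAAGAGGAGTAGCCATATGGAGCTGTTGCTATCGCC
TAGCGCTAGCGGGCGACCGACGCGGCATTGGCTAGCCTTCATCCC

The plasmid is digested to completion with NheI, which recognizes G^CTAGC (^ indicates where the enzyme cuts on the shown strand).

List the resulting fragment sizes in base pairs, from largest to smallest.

114, 74, 41, 26 bp

NheI sites (GCTAGC) start at positions 27, 141, 215, 241.
NheI cuts after the first base of each site, so after positions 27, 141, 215, 241.
Circular molecule, 4 cuts → 4 fragments:
  28–141 → 114 bp
  142–215 → 74 bp
  216–241 → 26 bp
  242–255 then 1–27 → 14 + 27 = 41 bp
Sorted largest to smallest: 114, 74, 41, 26 bp.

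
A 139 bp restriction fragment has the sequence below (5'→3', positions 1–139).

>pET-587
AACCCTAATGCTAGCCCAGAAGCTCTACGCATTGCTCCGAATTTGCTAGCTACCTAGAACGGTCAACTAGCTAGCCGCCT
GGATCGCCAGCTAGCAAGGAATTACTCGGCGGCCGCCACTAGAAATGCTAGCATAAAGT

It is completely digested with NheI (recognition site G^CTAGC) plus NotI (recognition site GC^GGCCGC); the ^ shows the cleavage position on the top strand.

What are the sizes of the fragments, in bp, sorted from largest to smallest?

35, 25, 20, 20, 17, 12, 10 bp

NheI sites (GCTAGC) start at positions 10, 45, 70, 90, 127.
NheI cuts after the first base of each site, so after positions 10, 45, 70, 90, 127.
The NotI site (GCGGCCGC) starts at position 109.
NotI cuts after base 2 of each site, so after position 110.
Combined cut positions: 10, 45, 70, 90, 110, 127.
Linear molecule, 6 cuts → 7 fragments:
  1–10 → 10 bp
  11–45 → 35 bp
  46–70 → 25 bp
  71–90 → 20 bp
  91–110 → 20 bp
  111–127 → 17 bp
  128–139 → 12 bp
Sorted largest to smallest: 35, 25, 20, 20, 17, 12, 10 bp.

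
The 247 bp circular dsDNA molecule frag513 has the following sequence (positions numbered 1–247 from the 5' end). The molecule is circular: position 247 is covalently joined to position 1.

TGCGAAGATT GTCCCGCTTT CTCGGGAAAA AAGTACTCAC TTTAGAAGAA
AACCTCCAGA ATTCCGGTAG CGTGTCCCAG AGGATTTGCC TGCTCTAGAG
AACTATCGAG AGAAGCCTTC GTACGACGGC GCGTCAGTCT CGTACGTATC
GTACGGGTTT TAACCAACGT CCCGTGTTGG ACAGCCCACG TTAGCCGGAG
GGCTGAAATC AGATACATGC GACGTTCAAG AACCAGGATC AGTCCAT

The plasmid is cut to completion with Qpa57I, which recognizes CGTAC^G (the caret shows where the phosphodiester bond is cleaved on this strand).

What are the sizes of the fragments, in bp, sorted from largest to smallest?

Qpa57I sites (CGTACG) start at positions 120, 141, 150.
Qpa57I cuts after base 5 of each site (before the last base), so after positions 124, 145, 154.
Circular molecule, 3 cuts → 3 fragments:
  125–145 → 21 bp
  146–154 → 9 bp
  155–247 then 1–124 → 93 + 124 = 217 bp
Sorted largest to smallest: 217, 21, 9 bp.

217, 21, 9 bp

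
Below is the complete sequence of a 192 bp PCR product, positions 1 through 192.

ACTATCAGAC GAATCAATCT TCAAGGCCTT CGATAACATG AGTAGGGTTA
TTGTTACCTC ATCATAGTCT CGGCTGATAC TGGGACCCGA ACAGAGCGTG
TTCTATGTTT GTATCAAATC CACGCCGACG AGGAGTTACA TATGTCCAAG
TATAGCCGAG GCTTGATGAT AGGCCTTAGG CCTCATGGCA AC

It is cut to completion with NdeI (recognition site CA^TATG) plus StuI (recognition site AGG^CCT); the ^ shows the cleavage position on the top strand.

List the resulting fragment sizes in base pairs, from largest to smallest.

114, 33, 26, 12, 7 bp

The NdeI site (CATATG) starts at position 139.
NdeI cuts after base 2 of each site, so after position 140.
StuI sites (AGGCCT) start at positions 24, 171, 178.
StuI cuts after base 3 of each site, so after positions 26, 173, 180.
Combined cut positions: 26, 140, 173, 180.
Linear molecule, 4 cuts → 5 fragments:
  1–26 → 26 bp
  27–140 → 114 bp
  141–173 → 33 bp
  174–180 → 7 bp
  181–192 → 12 bp
Sorted largest to smallest: 114, 33, 26, 12, 7 bp.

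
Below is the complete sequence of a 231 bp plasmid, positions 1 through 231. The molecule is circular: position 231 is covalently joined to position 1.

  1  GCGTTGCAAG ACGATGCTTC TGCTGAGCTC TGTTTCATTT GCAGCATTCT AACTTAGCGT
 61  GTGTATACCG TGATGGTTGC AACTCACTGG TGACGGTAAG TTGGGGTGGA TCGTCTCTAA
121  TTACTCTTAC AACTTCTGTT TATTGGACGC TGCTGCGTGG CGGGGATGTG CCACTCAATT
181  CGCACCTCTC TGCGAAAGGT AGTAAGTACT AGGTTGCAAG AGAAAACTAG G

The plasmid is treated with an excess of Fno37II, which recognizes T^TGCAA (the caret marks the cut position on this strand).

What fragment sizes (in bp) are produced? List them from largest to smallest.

Fno37II sites (TTGCAA) start at positions 4, 77, 214.
Fno37II cuts after the first base of each site, so after positions 4, 77, 214.
Circular molecule, 3 cuts → 3 fragments:
  5–77 → 73 bp
  78–214 → 137 bp
  215–231 then 1–4 → 17 + 4 = 21 bp
Sorted largest to smallest: 137, 73, 21 bp.

137, 73, 21 bp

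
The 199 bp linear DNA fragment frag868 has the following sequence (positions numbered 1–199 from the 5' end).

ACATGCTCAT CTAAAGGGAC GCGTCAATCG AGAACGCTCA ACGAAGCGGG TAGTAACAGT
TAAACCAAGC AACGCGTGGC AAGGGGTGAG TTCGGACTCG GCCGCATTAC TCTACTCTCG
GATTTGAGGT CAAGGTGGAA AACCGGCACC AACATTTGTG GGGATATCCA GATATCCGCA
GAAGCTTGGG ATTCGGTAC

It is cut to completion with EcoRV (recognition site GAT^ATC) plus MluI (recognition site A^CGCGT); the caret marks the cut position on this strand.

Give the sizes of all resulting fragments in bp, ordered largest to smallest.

93, 53, 26, 19, 8 bp

EcoRV sites (GATATC) start at positions 163, 171.
EcoRV cuts after base 3 of each site, so after positions 165, 173.
MluI sites (ACGCGT) start at positions 19, 72.
MluI cuts after the first base of each site, so after positions 19, 72.
Combined cut positions: 19, 72, 165, 173.
Linear molecule, 4 cuts → 5 fragments:
  1–19 → 19 bp
  20–72 → 53 bp
  73–165 → 93 bp
  166–173 → 8 bp
  174–199 → 26 bp
Sorted largest to smallest: 93, 53, 26, 19, 8 bp.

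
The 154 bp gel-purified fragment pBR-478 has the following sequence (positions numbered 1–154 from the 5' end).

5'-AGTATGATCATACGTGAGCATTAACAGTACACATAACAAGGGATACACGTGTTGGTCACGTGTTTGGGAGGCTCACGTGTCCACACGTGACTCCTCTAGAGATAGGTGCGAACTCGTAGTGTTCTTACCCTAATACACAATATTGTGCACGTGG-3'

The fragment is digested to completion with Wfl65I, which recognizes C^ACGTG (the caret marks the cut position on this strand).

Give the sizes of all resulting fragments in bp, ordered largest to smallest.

Wfl65I sites (CACGTG) start at positions 46, 57, 74, 84, 148.
Wfl65I cuts after the first base of each site, so after positions 46, 57, 74, 84, 148.
Linear molecule, 5 cuts → 6 fragments:
  1–46 → 46 bp
  47–57 → 11 bp
  58–74 → 17 bp
  75–84 → 10 bp
  85–148 → 64 bp
  149–154 → 6 bp
Sorted largest to smallest: 64, 46, 17, 11, 10, 6 bp.

64, 46, 17, 11, 10, 6 bp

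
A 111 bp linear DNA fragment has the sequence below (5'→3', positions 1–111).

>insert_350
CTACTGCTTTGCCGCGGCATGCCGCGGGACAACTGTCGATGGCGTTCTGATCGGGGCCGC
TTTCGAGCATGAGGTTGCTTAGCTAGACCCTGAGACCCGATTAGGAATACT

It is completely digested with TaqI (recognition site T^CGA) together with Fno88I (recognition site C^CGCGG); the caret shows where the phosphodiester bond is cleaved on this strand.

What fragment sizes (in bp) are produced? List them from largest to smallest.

TaqI sites (TCGA) start at positions 36, 63.
TaqI cuts after the first base of each site, so after positions 36, 63.
Fno88I sites (CCGCGG) start at positions 12, 22.
Fno88I cuts after the first base of each site, so after positions 12, 22.
Combined cut positions: 12, 22, 36, 63.
Linear molecule, 4 cuts → 5 fragments:
  1–12 → 12 bp
  13–22 → 10 bp
  23–36 → 14 bp
  37–63 → 27 bp
  64–111 → 48 bp
Sorted largest to smallest: 48, 27, 14, 12, 10 bp.

48, 27, 14, 12, 10 bp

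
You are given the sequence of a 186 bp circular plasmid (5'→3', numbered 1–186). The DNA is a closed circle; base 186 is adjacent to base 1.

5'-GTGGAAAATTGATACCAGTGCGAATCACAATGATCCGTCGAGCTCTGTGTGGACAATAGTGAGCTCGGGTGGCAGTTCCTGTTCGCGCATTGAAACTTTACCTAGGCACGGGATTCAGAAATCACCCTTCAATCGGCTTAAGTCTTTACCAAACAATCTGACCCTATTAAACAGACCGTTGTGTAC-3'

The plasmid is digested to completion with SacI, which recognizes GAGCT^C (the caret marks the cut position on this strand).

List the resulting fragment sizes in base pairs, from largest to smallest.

SacI sites (GAGCTC) start at positions 40, 61.
SacI cuts after base 5 of each site (before the last base), so after positions 44, 65.
Circular molecule, 2 cuts → 2 fragments:
  45–65 → 21 bp
  66–186 then 1–44 → 121 + 44 = 165 bp
Sorted largest to smallest: 165, 21 bp.

165, 21 bp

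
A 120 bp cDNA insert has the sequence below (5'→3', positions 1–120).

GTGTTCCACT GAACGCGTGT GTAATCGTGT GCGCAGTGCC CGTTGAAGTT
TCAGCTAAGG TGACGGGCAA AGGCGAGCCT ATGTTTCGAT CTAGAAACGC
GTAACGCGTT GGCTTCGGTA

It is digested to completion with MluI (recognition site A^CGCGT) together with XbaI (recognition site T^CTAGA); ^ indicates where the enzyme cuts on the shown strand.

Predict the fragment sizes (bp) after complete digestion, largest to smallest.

MluI sites (ACGCGT) start at positions 13, 97, 104.
MluI cuts after the first base of each site, so after positions 13, 97, 104.
The XbaI site (TCTAGA) starts at position 90.
XbaI cuts after the first base of each site, so after position 90.
Combined cut positions: 13, 90, 97, 104.
Linear molecule, 4 cuts → 5 fragments:
  1–13 → 13 bp
  14–90 → 77 bp
  91–97 → 7 bp
  98–104 → 7 bp
  105–120 → 16 bp
Sorted largest to smallest: 77, 16, 13, 7, 7 bp.

77, 16, 13, 7, 7 bp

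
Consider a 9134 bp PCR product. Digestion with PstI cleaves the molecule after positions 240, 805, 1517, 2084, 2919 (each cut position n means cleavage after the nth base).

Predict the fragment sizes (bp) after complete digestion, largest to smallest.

6215, 835, 712, 567, 565, 240 bp

Linear molecule, 5 cuts → 6 fragments:
  240 − 0 = 240 bp
  805 − 240 = 565 bp
  1517 − 805 = 712 bp
  2084 − 1517 = 567 bp
  2919 − 2084 = 835 bp
  9134 − 2919 = 6215 bp
Sorted largest to smallest: 6215, 835, 712, 567, 565, 240 bp.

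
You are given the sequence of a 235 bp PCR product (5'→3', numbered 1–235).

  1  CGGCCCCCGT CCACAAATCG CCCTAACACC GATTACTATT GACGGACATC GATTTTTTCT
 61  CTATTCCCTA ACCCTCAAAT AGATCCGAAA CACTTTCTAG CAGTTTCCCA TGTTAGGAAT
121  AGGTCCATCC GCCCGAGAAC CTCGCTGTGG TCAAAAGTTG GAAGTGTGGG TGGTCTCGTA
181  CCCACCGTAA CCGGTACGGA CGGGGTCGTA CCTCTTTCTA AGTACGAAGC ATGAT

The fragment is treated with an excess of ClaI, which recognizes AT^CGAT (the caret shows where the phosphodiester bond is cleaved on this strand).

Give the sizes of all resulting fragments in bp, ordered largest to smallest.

186, 49 bp

The ClaI site (ATCGAT) starts at position 48.
ClaI cuts after base 2 of each site, so after position 49.
Linear molecule, 1 cut → 2 fragments:
  1–49 → 49 bp
  50–235 → 186 bp
Sorted largest to smallest: 186, 49 bp.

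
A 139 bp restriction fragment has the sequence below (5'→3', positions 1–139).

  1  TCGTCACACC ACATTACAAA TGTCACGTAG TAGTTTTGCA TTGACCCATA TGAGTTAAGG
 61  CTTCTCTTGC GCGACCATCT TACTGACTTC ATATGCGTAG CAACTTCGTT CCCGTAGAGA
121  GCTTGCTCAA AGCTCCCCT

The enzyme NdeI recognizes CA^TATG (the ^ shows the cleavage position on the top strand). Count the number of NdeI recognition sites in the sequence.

2

CATATG occurs starting at positions 47, 90.
NdeI cuts at 2 sites.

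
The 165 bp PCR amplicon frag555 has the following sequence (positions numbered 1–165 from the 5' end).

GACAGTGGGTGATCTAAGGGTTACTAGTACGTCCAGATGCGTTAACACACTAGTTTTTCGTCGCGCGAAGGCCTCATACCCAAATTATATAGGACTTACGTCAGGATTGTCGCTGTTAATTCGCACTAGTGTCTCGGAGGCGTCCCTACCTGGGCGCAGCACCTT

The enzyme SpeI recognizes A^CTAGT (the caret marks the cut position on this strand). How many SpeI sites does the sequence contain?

ACTAGT occurs starting at positions 23, 49, 125.
SpeI cuts at 3 sites.

3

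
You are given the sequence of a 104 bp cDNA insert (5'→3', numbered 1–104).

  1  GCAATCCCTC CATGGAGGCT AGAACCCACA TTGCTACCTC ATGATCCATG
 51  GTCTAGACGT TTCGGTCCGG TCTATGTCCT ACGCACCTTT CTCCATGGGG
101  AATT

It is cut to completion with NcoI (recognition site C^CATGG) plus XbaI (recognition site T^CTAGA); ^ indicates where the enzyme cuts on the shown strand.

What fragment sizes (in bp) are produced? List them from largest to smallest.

41, 36, 11, 10, 6 bp

NcoI sites (CCATGG) start at positions 10, 46, 93.
NcoI cuts after the first base of each site, so after positions 10, 46, 93.
The XbaI site (TCTAGA) starts at position 52.
XbaI cuts after the first base of each site, so after position 52.
Combined cut positions: 10, 46, 52, 93.
Linear molecule, 4 cuts → 5 fragments:
  1–10 → 10 bp
  11–46 → 36 bp
  47–52 → 6 bp
  53–93 → 41 bp
  94–104 → 11 bp
Sorted largest to smallest: 41, 36, 11, 10, 6 bp.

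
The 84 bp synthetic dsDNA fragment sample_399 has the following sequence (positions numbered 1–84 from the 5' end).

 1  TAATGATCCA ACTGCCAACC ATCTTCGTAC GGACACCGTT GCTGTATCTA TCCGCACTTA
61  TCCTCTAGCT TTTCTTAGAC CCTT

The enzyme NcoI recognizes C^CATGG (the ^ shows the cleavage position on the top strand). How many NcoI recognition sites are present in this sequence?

0

No occurrence of CCATGG is present in the sequence.
NcoI does not cut: 0 sites.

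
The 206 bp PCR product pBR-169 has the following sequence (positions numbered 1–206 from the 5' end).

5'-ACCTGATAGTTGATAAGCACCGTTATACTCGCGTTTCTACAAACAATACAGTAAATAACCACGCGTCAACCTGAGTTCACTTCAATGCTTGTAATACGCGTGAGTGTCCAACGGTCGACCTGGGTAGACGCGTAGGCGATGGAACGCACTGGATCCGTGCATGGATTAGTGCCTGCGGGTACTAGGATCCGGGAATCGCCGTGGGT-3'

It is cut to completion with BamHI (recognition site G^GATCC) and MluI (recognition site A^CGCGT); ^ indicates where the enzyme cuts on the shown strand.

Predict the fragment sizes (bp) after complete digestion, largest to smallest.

BamHI sites (GGATCC) start at positions 151, 185.
BamHI cuts after the first base of each site, so after positions 151, 185.
MluI sites (ACGCGT) start at positions 61, 96, 128.
MluI cuts after the first base of each site, so after positions 61, 96, 128.
Combined cut positions: 61, 96, 128, 151, 185.
Linear molecule, 5 cuts → 6 fragments:
  1–61 → 61 bp
  62–96 → 35 bp
  97–128 → 32 bp
  129–151 → 23 bp
  152–185 → 34 bp
  186–206 → 21 bp
Sorted largest to smallest: 61, 35, 34, 32, 23, 21 bp.

61, 35, 34, 32, 23, 21 bp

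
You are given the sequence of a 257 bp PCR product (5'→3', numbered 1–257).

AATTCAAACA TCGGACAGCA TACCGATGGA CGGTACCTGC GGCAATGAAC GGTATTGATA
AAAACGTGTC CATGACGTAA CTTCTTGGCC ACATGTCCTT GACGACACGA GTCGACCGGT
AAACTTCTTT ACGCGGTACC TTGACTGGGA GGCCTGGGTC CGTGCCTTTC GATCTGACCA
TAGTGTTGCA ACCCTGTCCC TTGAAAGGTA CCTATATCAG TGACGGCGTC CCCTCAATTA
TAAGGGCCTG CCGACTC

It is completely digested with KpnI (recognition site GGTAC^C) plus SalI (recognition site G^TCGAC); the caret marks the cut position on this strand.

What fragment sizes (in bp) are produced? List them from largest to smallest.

75, 72, 46, 36, 28 bp

KpnI sites (GGTACC) start at positions 32, 135, 207.
KpnI cuts after base 5 of each site (before the last base), so after positions 36, 139, 211.
The SalI site (GTCGAC) starts at position 111.
SalI cuts after the first base of each site, so after position 111.
Combined cut positions: 36, 111, 139, 211.
Linear molecule, 4 cuts → 5 fragments:
  1–36 → 36 bp
  37–111 → 75 bp
  112–139 → 28 bp
  140–211 → 72 bp
  212–257 → 46 bp
Sorted largest to smallest: 75, 72, 46, 36, 28 bp.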